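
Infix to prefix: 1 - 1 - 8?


left-to-right (same/higher precedence on left): tree is (- (- 1 1) 8)
Prefix: - - 1 1 8


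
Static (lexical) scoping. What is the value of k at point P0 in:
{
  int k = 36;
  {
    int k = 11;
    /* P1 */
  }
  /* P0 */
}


k declared in the same block as P0
k = 36


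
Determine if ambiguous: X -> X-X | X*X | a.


'a-a*a' has two parse trees (no precedence encoded between - and *)
Ambiguous


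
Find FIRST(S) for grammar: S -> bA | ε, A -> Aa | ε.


Per alternative of S: FIRST(bA) = {b}; FIRST(ε) = {ε}
FIRST(S) = {b, ε}


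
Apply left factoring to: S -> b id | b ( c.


Common prefix: 'b'
Factored: S -> b S', S' -> id | ( c


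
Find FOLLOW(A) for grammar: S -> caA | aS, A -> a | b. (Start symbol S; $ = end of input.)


$ ∈ FOLLOW(S). For each A -> αBβ: add FIRST(β)\{ε} to FOLLOW(B); if β nullable, add FOLLOW(A).
FOLLOW(A) = {$}


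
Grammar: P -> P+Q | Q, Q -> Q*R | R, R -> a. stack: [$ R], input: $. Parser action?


'R' (not preceded by Q*) is the handle for Q -> R
Action: reduce (Q -> R)


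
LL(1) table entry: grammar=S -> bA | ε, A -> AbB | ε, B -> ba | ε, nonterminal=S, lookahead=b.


For [S, b]: 'b' ∈ FIRST(bA)
Entry: S -> bA


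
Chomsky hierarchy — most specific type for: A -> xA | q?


Right-linear: every RHS is a terminal or a terminal followed by one nonterminal
Classification: Type 3 (Regular)


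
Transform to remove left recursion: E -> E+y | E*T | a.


Left-recursive alternatives: E+y, E*T; non-recursive: a
Introduce E': E -> aE', E' -> +yE' | *TE' | ε


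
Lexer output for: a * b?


Scan left to right, longest-match per lexeme
Tokens: ID(a), OP(*), ID(b)


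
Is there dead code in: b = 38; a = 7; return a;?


b is assigned but never read
Dead: 'b = 38'


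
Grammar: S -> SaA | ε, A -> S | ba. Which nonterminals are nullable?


A nonterminal is nullable iff some alternative derives ε (directly, or every symbol in it is nullable)
Nullable: {A, S}


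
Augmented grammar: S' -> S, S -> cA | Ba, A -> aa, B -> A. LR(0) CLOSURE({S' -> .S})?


Start: S' -> .S
For each item with dot before a nonterminal B, add B -> .γ for every B-production
Closure: [S' -> .S, S -> .cA, S -> .Ba, B -> .A, A -> .aa]


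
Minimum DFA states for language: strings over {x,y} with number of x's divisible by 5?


Track (count of x) mod 5: states 0..4, accept at 0
Minimal DFA: 5 states


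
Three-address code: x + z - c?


Break into single-operator statements:
t1 = x + z
t2 = t1 - c


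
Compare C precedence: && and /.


'/' is multiplicative (level 10); '&&' is logical AND (level 2)
Higher level binds tighter
'/' has higher precedence than '&&'


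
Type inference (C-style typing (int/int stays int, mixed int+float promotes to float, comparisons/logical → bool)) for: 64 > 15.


Operand types: int > int
Rule: comparison yields bool
Result type: bool


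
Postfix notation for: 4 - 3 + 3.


Left to right (same or higher precedence on left)
Postfix: 4 3 - 3 +


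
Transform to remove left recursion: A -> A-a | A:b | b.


Left-recursive alternatives: A-a, A:b; non-recursive: b
Introduce A': A -> bA', A' -> -aA' | :bA' | ε


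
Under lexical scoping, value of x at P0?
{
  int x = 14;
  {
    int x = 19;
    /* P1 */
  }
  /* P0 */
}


x declared in the same block as P0
x = 14


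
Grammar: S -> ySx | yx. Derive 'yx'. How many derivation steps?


Derivation: S => yx
Steps: 1


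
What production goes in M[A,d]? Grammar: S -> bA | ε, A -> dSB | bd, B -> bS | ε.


For [A, d]: 'd' ∈ FIRST(dSB)
Entry: A -> dSB


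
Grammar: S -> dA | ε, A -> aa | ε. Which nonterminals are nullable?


A nonterminal is nullable iff some alternative derives ε (directly, or every symbol in it is nullable)
Nullable: {A, S}


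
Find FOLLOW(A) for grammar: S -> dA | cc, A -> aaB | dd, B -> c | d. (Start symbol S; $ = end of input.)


$ ∈ FOLLOW(S). For each A -> αBβ: add FIRST(β)\{ε} to FOLLOW(B); if β nullable, add FOLLOW(A).
FOLLOW(A) = {$}


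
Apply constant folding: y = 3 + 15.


3 + 15 = 18 at compile time
Optimized: y = 18


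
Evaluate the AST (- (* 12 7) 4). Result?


Evaluate inner: (* 12 7) = 84
Evaluate root: (- 84 4) = 80
Result: 80


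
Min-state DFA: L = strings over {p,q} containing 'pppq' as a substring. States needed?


KMP-style automaton: 4 progress states + 1 absorbing accept = 5
Minimal DFA: 5 states


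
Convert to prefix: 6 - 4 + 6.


left-to-right (same/higher precedence on left): tree is (+ (- 6 4) 6)
Prefix: + - 6 4 6


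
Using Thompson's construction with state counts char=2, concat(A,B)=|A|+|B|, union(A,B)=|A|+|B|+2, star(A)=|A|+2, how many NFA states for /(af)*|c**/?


Syntax tree has 3 char leaf(s), 1 union(s), 3 star(s)
chars contribute 3×2 = 6; each union adds +2; each star adds +2
Total: 6 + 2 + 6 = 14 states


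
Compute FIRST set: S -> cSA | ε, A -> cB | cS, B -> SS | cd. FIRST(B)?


Per alternative of B: FIRST(SS) = {c, ε}; FIRST(cd) = {c}
FIRST(B) = {c, ε}


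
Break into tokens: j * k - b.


Scan left to right, longest-match per lexeme
Tokens: ID(j), OP(*), ID(k), OP(-), ID(b)


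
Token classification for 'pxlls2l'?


Pattern: letter/underscore followed by alphanumerics, not a keyword
Type: IDENTIFIER


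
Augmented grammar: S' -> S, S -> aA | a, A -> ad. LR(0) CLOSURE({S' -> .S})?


Start: S' -> .S
For each item with dot before a nonterminal B, add B -> .γ for every B-production
Closure: [S' -> .S, S -> .aA, S -> .a]


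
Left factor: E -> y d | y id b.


Common prefix: 'y'
Factored: E -> y E', E' -> d | id b


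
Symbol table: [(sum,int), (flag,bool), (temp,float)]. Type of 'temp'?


Lookup 'temp' → type float


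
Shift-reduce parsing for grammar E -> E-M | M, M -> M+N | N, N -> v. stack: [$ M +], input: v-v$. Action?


no handle; shift 'v'
Action: shift


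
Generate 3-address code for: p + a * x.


Break into single-operator statements:
t1 = a * x
t2 = p + t1


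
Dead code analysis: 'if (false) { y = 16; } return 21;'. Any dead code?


condition is constant false, so the whole block is unreachable
Dead: 'if (false) { y = 16; }'


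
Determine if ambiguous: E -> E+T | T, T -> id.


precedence layered via separate nonterminal T: deterministic
Unambiguous


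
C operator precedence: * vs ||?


'*' is multiplicative (level 10); '||' is logical OR (level 1)
Higher level binds tighter
'*' has higher precedence than '||'


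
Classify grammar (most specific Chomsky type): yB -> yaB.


LHS has context (more than one symbol) and |LHS| ≤ |RHS|
Classification: Type 1 (Context-Sensitive)


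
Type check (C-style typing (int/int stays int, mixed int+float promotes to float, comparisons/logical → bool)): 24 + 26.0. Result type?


Operand types: int + float
Rule: mixed int/float promotes to float; int/int stays int
Result type: float


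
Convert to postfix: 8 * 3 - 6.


Left to right (same or higher precedence on left)
Postfix: 8 3 * 6 -


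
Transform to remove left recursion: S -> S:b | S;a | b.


Left-recursive alternatives: S:b, S;a; non-recursive: b
Introduce S': S -> bS', S' -> :bS' | ;aS' | ε


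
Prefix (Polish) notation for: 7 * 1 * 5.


left-to-right (same/higher precedence on left): tree is (* (* 7 1) 5)
Prefix: * * 7 1 5


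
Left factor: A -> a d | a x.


Common prefix: 'a'
Factored: A -> a A', A' -> d | x


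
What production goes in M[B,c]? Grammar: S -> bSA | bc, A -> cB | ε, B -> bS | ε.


For [B, c]: ε is nullable and 'c' ∈ FOLLOW(B)
Entry: B -> ε


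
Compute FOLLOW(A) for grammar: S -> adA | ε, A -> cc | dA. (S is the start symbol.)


$ ∈ FOLLOW(S). For each A -> αBβ: add FIRST(β)\{ε} to FOLLOW(B); if β nullable, add FOLLOW(A).
FOLLOW(A) = {$}


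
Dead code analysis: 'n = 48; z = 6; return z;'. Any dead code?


n is assigned but never read
Dead: 'n = 48'


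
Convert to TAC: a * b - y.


Break into single-operator statements:
t1 = a * b
t2 = t1 - y


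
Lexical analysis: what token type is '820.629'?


Pattern: digits with a decimal point
Type: FLOAT_LITERAL


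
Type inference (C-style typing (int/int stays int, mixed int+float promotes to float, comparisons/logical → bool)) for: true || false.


Operand types: bool || bool
Rule: logical operators take bool operands and yield bool
Result type: bool


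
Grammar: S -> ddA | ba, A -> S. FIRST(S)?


Per alternative of S: FIRST(ddA) = {d}; FIRST(ba) = {b}
FIRST(S) = {b, d}


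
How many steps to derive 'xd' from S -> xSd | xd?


Derivation: S => xd
Steps: 1


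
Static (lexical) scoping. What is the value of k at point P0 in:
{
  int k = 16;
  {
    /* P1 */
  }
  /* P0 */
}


k declared in the same block as P0
k = 16


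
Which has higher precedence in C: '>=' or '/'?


'/' is multiplicative (level 10); '>=' is relational (level 7)
Higher level binds tighter
'/' has higher precedence than '>='


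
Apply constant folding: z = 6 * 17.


6 * 17 = 102 at compile time
Optimized: z = 102


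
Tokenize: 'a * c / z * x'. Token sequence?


Scan left to right, longest-match per lexeme
Tokens: ID(a), OP(*), ID(c), OP(/), ID(z), OP(*), ID(x)


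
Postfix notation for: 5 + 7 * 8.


* has higher precedence, evaluate 7*8 first
Postfix: 5 7 8 * +


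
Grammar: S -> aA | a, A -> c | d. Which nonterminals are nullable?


A nonterminal is nullable iff some alternative derives ε (directly, or every symbol in it is nullable)
Nullable: {}


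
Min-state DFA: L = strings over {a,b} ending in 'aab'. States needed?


Track the longest suffix of input matching a prefix of 'aab': 4 classes (prefixes of length 0..3)
Minimal DFA: 4 states


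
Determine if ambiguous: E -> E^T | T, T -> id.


precedence layered via separate nonterminal T: deterministic
Unambiguous


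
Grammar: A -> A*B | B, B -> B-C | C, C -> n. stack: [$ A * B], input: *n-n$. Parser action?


handle 'A*B' on top; lookahead ∈ FOLLOW(A) = {*, $}
Action: reduce (A -> A*B)


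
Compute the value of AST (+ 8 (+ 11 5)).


Evaluate inner: (+ 11 5) = 16
Evaluate root: (+ 8 16) = 24
Result: 24


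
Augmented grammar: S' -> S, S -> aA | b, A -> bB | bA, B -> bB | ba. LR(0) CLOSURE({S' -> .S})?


Start: S' -> .S
For each item with dot before a nonterminal B, add B -> .γ for every B-production
Closure: [S' -> .S, S -> .aA, S -> .b]


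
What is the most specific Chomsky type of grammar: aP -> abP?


LHS has context (more than one symbol) and |LHS| ≤ |RHS|
Classification: Type 1 (Context-Sensitive)


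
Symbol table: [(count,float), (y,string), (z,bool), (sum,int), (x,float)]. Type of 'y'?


Lookup 'y' → type string


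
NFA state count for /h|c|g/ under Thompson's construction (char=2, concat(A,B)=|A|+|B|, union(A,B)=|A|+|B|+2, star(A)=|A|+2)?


Syntax tree has 3 char leaf(s), 2 union(s), 0 star(s)
chars contribute 3×2 = 6; each union adds +2; each star adds +2
Total: 6 + 4 + 0 = 10 states


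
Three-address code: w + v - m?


Break into single-operator statements:
t1 = w + v
t2 = t1 - m


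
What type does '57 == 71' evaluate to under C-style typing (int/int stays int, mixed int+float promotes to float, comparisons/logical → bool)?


Operand types: int == int
Rule: comparison yields bool
Result type: bool


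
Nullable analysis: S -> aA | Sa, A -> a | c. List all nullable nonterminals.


A nonterminal is nullable iff some alternative derives ε (directly, or every symbol in it is nullable)
Nullable: {}


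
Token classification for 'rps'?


Pattern: letter/underscore followed by alphanumerics, not a keyword
Type: IDENTIFIER


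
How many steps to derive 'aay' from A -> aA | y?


Derivation: A => aA => aaA => aay
Steps: 3


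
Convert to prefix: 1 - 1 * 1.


'*' binds tighter: tree is (- 1 (* 1 1))
Prefix: - 1 * 1 1


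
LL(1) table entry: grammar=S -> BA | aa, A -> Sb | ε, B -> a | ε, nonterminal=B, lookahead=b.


For [B, b]: ε is nullable and 'b' ∈ FOLLOW(B)
Entry: B -> ε


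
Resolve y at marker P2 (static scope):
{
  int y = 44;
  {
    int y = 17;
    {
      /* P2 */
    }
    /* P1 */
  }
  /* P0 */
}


P2's block does not declare y; resolves to the enclosing declaration at depth 1
y = 17


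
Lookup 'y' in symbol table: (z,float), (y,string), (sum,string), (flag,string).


Lookup 'y' → type string


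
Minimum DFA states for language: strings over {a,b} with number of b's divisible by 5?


Track (count of b) mod 5: states 0..4, accept at 0
Minimal DFA: 5 states


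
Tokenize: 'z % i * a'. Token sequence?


Scan left to right, longest-match per lexeme
Tokens: ID(z), OP(%), ID(i), OP(*), ID(a)


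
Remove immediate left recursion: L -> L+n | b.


Left-recursive alternatives: L+n; non-recursive: b
Introduce L': L -> bL', L' -> +nL' | ε


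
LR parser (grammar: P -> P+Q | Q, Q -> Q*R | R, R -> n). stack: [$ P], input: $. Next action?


start symbol P on stack, input exhausted
Action: accept


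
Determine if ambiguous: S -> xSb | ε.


balanced x^n…b^n: each string has a unique parse
Unambiguous


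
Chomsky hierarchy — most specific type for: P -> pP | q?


Right-linear: every RHS is a terminal or a terminal followed by one nonterminal
Classification: Type 3 (Regular)


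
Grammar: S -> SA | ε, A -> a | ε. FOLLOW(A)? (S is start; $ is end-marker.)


$ ∈ FOLLOW(S). For each A -> αBβ: add FIRST(β)\{ε} to FOLLOW(B); if β nullable, add FOLLOW(A).
FOLLOW(A) = {$, a}


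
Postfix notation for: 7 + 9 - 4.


Left to right (same or higher precedence on left)
Postfix: 7 9 + 4 -


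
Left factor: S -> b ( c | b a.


Common prefix: 'b'
Factored: S -> b S', S' -> ( c | a


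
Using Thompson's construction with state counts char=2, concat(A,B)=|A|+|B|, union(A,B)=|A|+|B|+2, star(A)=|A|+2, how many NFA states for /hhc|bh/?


Syntax tree has 5 char leaf(s), 1 union(s), 0 star(s)
chars contribute 5×2 = 10; each union adds +2; each star adds +2
Total: 10 + 2 + 0 = 12 states


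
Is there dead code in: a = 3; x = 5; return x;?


a is assigned but never read
Dead: 'a = 3'


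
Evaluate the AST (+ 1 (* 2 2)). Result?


Evaluate inner: (* 2 2) = 4
Evaluate root: (+ 1 4) = 5
Result: 5


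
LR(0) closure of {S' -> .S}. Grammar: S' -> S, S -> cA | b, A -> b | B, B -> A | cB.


Start: S' -> .S
For each item with dot before a nonterminal B, add B -> .γ for every B-production
Closure: [S' -> .S, S -> .cA, S -> .b]


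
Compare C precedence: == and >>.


'>>' is shift (level 8); '==' is equality (level 6)
Higher level binds tighter
'>>' has higher precedence than '=='


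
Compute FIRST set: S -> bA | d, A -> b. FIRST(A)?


Per alternative of A: FIRST(b) = {b}
FIRST(A) = {b}


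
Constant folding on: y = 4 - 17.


4 - 17 = -13 at compile time
Optimized: y = -13


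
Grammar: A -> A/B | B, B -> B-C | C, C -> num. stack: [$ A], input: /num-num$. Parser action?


shift '/' to continue A -> A/B
Action: shift


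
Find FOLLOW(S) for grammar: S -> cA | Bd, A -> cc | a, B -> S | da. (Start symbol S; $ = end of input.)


$ ∈ FOLLOW(S). For each A -> αBβ: add FIRST(β)\{ε} to FOLLOW(B); if β nullable, add FOLLOW(A).
FOLLOW(S) = {$, d}


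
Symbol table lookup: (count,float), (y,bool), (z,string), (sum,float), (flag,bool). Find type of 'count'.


Lookup 'count' → type float


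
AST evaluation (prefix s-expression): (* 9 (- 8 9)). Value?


Evaluate inner: (- 8 9) = -1
Evaluate root: (* 9 -1) = -9
Result: -9


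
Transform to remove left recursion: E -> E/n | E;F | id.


Left-recursive alternatives: E/n, E;F; non-recursive: id
Introduce E': E -> idE', E' -> /nE' | ;FE' | ε


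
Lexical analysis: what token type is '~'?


Pattern: operator symbol
Type: OPERATOR


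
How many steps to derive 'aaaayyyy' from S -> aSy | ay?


Derivation: S => aSy => aaSyy => aaaSyyy => aaaayyyy
Steps: 4


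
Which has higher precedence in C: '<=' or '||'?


'<=' is relational (level 7); '||' is logical OR (level 1)
Higher level binds tighter
'<=' has higher precedence than '||'


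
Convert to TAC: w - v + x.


Break into single-operator statements:
t1 = w - v
t2 = t1 + x


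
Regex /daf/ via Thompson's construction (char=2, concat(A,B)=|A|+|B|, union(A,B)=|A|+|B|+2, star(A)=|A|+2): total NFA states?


Syntax tree has 3 char leaf(s), 0 union(s), 0 star(s)
chars contribute 3×2 = 6; each union adds +2; each star adds +2
Total: 6 + 0 + 0 = 6 states


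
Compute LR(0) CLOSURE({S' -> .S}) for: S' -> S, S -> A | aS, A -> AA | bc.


Start: S' -> .S
For each item with dot before a nonterminal B, add B -> .γ for every B-production
Closure: [S' -> .S, S -> .A, S -> .aS, A -> .AA, A -> .bc]


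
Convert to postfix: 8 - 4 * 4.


* has higher precedence, evaluate 4*4 first
Postfix: 8 4 4 * -


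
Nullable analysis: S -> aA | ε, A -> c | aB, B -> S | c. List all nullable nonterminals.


A nonterminal is nullable iff some alternative derives ε (directly, or every symbol in it is nullable)
Nullable: {B, S}


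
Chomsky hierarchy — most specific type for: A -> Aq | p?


Left-linear: every RHS is a terminal or one nonterminal followed by a terminal
Classification: Type 3 (Regular)


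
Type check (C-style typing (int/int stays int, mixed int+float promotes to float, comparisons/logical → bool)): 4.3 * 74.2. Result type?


Operand types: float * float
Rule: mixed int/float promotes to float; int/int stays int
Result type: float


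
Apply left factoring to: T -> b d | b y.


Common prefix: 'b'
Factored: T -> b T', T' -> d | y


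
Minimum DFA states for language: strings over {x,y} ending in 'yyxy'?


Track the longest suffix of input matching a prefix of 'yyxy': 5 classes (prefixes of length 0..4)
Minimal DFA: 5 states


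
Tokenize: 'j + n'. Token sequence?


Scan left to right, longest-match per lexeme
Tokens: ID(j), OP(+), ID(n)


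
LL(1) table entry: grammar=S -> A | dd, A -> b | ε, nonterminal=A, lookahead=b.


For [A, b]: 'b' ∈ FIRST(b)
Entry: A -> b


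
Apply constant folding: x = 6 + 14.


6 + 14 = 20 at compile time
Optimized: x = 20


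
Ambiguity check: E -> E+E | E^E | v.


'v+v^v' has two parse trees (no precedence encoded between + and ^)
Ambiguous


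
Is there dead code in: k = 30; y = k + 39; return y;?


k is read by y's definition; y is returned
No dead code


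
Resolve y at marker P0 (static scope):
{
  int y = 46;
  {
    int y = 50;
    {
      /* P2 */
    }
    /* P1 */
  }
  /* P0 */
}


y declared in the same block as P0
y = 46


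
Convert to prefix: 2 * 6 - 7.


left-to-right (same/higher precedence on left): tree is (- (* 2 6) 7)
Prefix: - * 2 6 7


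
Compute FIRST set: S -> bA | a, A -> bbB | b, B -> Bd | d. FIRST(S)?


Per alternative of S: FIRST(bA) = {b}; FIRST(a) = {a}
FIRST(S) = {a, b}


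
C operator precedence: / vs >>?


'/' is multiplicative (level 10); '>>' is shift (level 8)
Higher level binds tighter
'/' has higher precedence than '>>'


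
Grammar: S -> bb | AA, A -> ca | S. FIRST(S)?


Per alternative of S: FIRST(bb) = {b}; FIRST(AA) = {b, c}
FIRST(S) = {b, c}


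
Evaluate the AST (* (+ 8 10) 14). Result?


Evaluate inner: (+ 8 10) = 18
Evaluate root: (* 18 14) = 252
Result: 252


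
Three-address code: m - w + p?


Break into single-operator statements:
t1 = m - w
t2 = t1 + p


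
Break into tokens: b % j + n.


Scan left to right, longest-match per lexeme
Tokens: ID(b), OP(%), ID(j), OP(+), ID(n)


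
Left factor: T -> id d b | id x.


Common prefix: 'id'
Factored: T -> id T', T' -> d b | x


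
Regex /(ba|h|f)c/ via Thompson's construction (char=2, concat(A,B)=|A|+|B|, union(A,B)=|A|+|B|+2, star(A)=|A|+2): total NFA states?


Syntax tree has 5 char leaf(s), 2 union(s), 0 star(s)
chars contribute 5×2 = 10; each union adds +2; each star adds +2
Total: 10 + 4 + 0 = 14 states


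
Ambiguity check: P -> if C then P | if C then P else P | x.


dangling else: 'if C then if C then x else x' parses two ways
Ambiguous


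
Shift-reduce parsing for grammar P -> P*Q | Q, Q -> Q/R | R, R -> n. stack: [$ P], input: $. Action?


start symbol P on stack, input exhausted
Action: accept


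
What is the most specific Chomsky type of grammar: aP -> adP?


LHS has context (more than one symbol) and |LHS| ≤ |RHS|
Classification: Type 1 (Context-Sensitive)


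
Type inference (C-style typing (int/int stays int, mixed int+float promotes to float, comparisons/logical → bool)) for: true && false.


Operand types: bool && bool
Rule: logical operators take bool operands and yield bool
Result type: bool


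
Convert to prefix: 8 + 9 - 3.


left-to-right (same/higher precedence on left): tree is (- (+ 8 9) 3)
Prefix: - + 8 9 3


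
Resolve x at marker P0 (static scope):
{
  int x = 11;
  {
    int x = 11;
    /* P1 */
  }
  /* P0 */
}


x declared in the same block as P0
x = 11


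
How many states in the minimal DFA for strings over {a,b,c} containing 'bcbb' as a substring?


KMP-style automaton: 4 progress states + 1 absorbing accept = 5
Minimal DFA: 5 states


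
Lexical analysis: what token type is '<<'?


Pattern: operator symbol
Type: OPERATOR


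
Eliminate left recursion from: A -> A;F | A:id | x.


Left-recursive alternatives: A;F, A:id; non-recursive: x
Introduce A': A -> xA', A' -> ;FA' | :idA' | ε


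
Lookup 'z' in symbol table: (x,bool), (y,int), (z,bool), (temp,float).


Lookup 'z' → type bool


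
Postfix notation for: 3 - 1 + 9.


Left to right (same or higher precedence on left)
Postfix: 3 1 - 9 +


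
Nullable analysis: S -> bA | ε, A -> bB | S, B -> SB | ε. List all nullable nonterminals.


A nonterminal is nullable iff some alternative derives ε (directly, or every symbol in it is nullable)
Nullable: {A, B, S}


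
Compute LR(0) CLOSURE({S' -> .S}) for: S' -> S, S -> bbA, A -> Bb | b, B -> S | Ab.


Start: S' -> .S
For each item with dot before a nonterminal B, add B -> .γ for every B-production
Closure: [S' -> .S, S -> .bbA]


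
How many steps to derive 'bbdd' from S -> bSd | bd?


Derivation: S => bSd => bbdd
Steps: 2


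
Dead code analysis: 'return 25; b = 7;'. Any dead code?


statement follows a return and is unreachable
Dead: 'b = 7'


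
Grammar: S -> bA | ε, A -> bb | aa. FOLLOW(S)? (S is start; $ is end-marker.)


$ ∈ FOLLOW(S). For each A -> αBβ: add FIRST(β)\{ε} to FOLLOW(B); if β nullable, add FOLLOW(A).
FOLLOW(S) = {$}


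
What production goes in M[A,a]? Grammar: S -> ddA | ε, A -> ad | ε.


For [A, a]: 'a' ∈ FIRST(ad)
Entry: A -> ad


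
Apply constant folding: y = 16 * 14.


16 * 14 = 224 at compile time
Optimized: y = 224


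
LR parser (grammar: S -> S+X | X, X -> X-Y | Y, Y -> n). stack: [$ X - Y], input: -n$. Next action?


handle 'X-Y' on top
Action: reduce (X -> X-Y)


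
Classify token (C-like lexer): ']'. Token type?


Pattern: delimiter/punctuation
Type: PUNCTUATION


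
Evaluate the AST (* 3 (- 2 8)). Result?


Evaluate inner: (- 2 8) = -6
Evaluate root: (* 3 -6) = -18
Result: -18


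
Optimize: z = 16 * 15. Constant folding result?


16 * 15 = 240 at compile time
Optimized: z = 240


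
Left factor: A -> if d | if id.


Common prefix: 'if'
Factored: A -> if A', A' -> d | id


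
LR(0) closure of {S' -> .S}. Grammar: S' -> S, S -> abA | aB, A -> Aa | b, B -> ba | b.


Start: S' -> .S
For each item with dot before a nonterminal B, add B -> .γ for every B-production
Closure: [S' -> .S, S -> .abA, S -> .aB]


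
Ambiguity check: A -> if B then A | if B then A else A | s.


dangling else: 'if B then if B then s else s' parses two ways
Ambiguous


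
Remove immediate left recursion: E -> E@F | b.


Left-recursive alternatives: E@F; non-recursive: b
Introduce E': E -> bE', E' -> @FE' | ε


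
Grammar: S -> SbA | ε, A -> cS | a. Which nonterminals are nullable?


A nonterminal is nullable iff some alternative derives ε (directly, or every symbol in it is nullable)
Nullable: {S}


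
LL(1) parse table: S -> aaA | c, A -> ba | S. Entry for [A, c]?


For [A, c]: 'c' ∈ FIRST(S)
Entry: A -> S


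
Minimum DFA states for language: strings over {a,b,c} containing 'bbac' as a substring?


KMP-style automaton: 4 progress states + 1 absorbing accept = 5
Minimal DFA: 5 states


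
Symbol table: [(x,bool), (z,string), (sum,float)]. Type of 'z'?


Lookup 'z' → type string


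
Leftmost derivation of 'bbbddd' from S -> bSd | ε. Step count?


Derivation: S => bSd => bbSdd => bbbSddd => bbbddd
Steps: 4


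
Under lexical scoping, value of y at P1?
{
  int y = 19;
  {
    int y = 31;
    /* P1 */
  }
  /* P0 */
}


y declared in the same block as P1
y = 31


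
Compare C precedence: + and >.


'+' is additive (level 9); '>' is relational (level 7)
Higher level binds tighter
'+' has higher precedence than '>'


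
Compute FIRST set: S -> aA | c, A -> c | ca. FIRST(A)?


Per alternative of A: FIRST(c) = {c}; FIRST(ca) = {c}
FIRST(A) = {c}


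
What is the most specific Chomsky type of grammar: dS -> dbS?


LHS has context (more than one symbol) and |LHS| ≤ |RHS|
Classification: Type 1 (Context-Sensitive)


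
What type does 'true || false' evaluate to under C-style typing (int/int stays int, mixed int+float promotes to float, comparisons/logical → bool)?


Operand types: bool || bool
Rule: logical operators take bool operands and yield bool
Result type: bool


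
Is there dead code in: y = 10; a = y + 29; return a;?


y is read by a's definition; a is returned
No dead code


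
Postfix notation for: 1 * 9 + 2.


Left to right (same or higher precedence on left)
Postfix: 1 9 * 2 +


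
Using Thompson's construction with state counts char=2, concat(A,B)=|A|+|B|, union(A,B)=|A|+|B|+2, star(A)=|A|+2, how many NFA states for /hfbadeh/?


Syntax tree has 7 char leaf(s), 0 union(s), 0 star(s)
chars contribute 7×2 = 14; each union adds +2; each star adds +2
Total: 14 + 0 + 0 = 14 states


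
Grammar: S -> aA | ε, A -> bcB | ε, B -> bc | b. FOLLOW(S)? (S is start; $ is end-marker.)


$ ∈ FOLLOW(S). For each A -> αBβ: add FIRST(β)\{ε} to FOLLOW(B); if β nullable, add FOLLOW(A).
FOLLOW(S) = {$}


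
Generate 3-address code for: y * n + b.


Break into single-operator statements:
t1 = y * n
t2 = t1 + b


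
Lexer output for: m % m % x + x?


Scan left to right, longest-match per lexeme
Tokens: ID(m), OP(%), ID(m), OP(%), ID(x), OP(+), ID(x)


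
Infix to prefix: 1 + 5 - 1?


left-to-right (same/higher precedence on left): tree is (- (+ 1 5) 1)
Prefix: - + 1 5 1


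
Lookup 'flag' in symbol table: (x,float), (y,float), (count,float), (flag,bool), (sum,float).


Lookup 'flag' → type bool


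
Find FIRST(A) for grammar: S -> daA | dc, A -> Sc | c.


Per alternative of A: FIRST(Sc) = {d}; FIRST(c) = {c}
FIRST(A) = {c, d}


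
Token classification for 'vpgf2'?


Pattern: letter/underscore followed by alphanumerics, not a keyword
Type: IDENTIFIER


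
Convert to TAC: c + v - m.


Break into single-operator statements:
t1 = c + v
t2 = t1 - m


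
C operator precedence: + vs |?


'+' is additive (level 9); '|' is bitwise OR (level 3)
Higher level binds tighter
'+' has higher precedence than '|'


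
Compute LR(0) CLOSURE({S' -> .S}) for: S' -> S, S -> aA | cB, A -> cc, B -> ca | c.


Start: S' -> .S
For each item with dot before a nonterminal B, add B -> .γ for every B-production
Closure: [S' -> .S, S -> .aA, S -> .cB]


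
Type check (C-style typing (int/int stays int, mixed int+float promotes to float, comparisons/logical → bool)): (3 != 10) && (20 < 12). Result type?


Operand types: bool && bool
Rule: logical operators take bool operands and yield bool
Result type: bool


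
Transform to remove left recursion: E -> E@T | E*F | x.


Left-recursive alternatives: E@T, E*F; non-recursive: x
Introduce E': E -> xE', E' -> @TE' | *FE' | ε


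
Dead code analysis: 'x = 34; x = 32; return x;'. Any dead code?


first assignment to x is overwritten before any read
Dead: 'x = 34'


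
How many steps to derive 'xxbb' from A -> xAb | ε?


Derivation: A => xAb => xxAbb => xxbb
Steps: 3


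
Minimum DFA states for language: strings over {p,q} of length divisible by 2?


Track length mod 2: states 0..1, accept at 0
Minimal DFA: 2 states


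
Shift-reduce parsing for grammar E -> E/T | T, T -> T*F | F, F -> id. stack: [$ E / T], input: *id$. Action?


'*' can extend T; shift to build T -> T*F
Action: shift


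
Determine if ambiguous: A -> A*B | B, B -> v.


precedence layered via separate nonterminal B: deterministic
Unambiguous


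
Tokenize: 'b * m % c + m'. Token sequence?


Scan left to right, longest-match per lexeme
Tokens: ID(b), OP(*), ID(m), OP(%), ID(c), OP(+), ID(m)


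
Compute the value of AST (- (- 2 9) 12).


Evaluate inner: (- 2 9) = -7
Evaluate root: (- -7 12) = -19
Result: -19


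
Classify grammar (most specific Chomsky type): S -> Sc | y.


Left-linear: every RHS is a terminal or one nonterminal followed by a terminal
Classification: Type 3 (Regular)


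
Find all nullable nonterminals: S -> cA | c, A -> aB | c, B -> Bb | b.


A nonterminal is nullable iff some alternative derives ε (directly, or every symbol in it is nullable)
Nullable: {}


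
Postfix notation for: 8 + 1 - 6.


Left to right (same or higher precedence on left)
Postfix: 8 1 + 6 -


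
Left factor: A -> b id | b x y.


Common prefix: 'b'
Factored: A -> b A', A' -> id | x y


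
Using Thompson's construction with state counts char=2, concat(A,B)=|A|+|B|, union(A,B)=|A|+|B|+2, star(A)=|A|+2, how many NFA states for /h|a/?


Syntax tree has 2 char leaf(s), 1 union(s), 0 star(s)
chars contribute 2×2 = 4; each union adds +2; each star adds +2
Total: 4 + 2 + 0 = 6 states


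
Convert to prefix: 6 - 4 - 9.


left-to-right (same/higher precedence on left): tree is (- (- 6 4) 9)
Prefix: - - 6 4 9


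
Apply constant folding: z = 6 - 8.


6 - 8 = -2 at compile time
Optimized: z = -2


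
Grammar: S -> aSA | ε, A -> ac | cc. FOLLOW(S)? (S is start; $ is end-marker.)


$ ∈ FOLLOW(S). For each A -> αBβ: add FIRST(β)\{ε} to FOLLOW(B); if β nullable, add FOLLOW(A).
FOLLOW(S) = {$, a, c}


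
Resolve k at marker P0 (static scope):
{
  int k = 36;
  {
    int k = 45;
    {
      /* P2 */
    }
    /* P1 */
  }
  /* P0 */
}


k declared in the same block as P0
k = 36


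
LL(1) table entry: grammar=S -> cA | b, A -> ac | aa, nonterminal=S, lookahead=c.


For [S, c]: 'c' ∈ FIRST(cA)
Entry: S -> cA


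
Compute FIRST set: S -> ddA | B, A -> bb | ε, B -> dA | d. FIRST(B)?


Per alternative of B: FIRST(dA) = {d}; FIRST(d) = {d}
FIRST(B) = {d}


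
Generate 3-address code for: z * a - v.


Break into single-operator statements:
t1 = z * a
t2 = t1 - v


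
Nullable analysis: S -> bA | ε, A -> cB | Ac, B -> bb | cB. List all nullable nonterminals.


A nonterminal is nullable iff some alternative derives ε (directly, or every symbol in it is nullable)
Nullable: {S}


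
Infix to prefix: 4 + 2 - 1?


left-to-right (same/higher precedence on left): tree is (- (+ 4 2) 1)
Prefix: - + 4 2 1


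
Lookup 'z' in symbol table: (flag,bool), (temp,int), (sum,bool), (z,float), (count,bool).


Lookup 'z' → type float


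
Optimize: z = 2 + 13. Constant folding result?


2 + 13 = 15 at compile time
Optimized: z = 15


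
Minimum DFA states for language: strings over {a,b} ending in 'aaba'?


Track the longest suffix of input matching a prefix of 'aaba': 5 classes (prefixes of length 0..4)
Minimal DFA: 5 states


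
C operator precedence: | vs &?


'&' is bitwise AND (level 5); '|' is bitwise OR (level 3)
Higher level binds tighter
'&' has higher precedence than '|'


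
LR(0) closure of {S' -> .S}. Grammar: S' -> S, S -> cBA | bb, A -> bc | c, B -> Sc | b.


Start: S' -> .S
For each item with dot before a nonterminal B, add B -> .γ for every B-production
Closure: [S' -> .S, S -> .cBA, S -> .bb]


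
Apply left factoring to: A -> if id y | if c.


Common prefix: 'if'
Factored: A -> if A', A' -> id y | c


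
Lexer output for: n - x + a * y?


Scan left to right, longest-match per lexeme
Tokens: ID(n), OP(-), ID(x), OP(+), ID(a), OP(*), ID(y)


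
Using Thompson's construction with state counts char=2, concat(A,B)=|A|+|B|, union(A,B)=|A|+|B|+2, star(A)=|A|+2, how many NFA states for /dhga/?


Syntax tree has 4 char leaf(s), 0 union(s), 0 star(s)
chars contribute 4×2 = 8; each union adds +2; each star adds +2
Total: 8 + 0 + 0 = 8 states


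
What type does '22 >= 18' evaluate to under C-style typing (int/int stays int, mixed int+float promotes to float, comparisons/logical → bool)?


Operand types: int >= int
Rule: comparison yields bool
Result type: bool


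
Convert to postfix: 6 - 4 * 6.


* has higher precedence, evaluate 4*6 first
Postfix: 6 4 6 * -


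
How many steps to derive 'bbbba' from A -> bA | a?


Derivation: A => bA => bbA => bbbA => bbbbA => bbbba
Steps: 5


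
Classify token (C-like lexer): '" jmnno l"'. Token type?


Pattern: double-quoted sequence
Type: STRING_LITERAL


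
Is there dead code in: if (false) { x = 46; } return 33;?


condition is constant false, so the whole block is unreachable
Dead: 'if (false) { x = 46; }'


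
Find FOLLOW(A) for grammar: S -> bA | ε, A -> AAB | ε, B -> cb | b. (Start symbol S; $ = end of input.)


$ ∈ FOLLOW(S). For each A -> αBβ: add FIRST(β)\{ε} to FOLLOW(B); if β nullable, add FOLLOW(A).
FOLLOW(A) = {$, b, c}


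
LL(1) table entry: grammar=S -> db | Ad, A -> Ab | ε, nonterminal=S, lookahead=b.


For [S, b]: 'b' ∈ FIRST(Ad)
Entry: S -> Ad


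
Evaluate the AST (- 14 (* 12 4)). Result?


Evaluate inner: (* 12 4) = 48
Evaluate root: (- 14 48) = -34
Result: -34


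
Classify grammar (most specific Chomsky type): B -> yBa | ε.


Single nonterminal LHS, but y^n a^n is not regular
Classification: Type 2 (Context-Free)


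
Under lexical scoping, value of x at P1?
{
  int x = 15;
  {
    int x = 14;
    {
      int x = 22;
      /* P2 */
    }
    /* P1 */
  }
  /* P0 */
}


x declared in the same block as P1
x = 14


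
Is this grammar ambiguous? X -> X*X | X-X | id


'id*id-id' has two parse trees (no precedence encoded between * and -)
Ambiguous


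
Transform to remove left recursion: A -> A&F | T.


Left-recursive alternatives: A&F; non-recursive: T
Introduce A': A -> TA', A' -> &FA' | ε


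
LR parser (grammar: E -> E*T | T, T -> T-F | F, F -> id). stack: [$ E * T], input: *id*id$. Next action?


handle 'E*T' on top; lookahead ∈ FOLLOW(E) = {*, $}
Action: reduce (E -> E*T)


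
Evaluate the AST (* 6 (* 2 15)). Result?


Evaluate inner: (* 2 15) = 30
Evaluate root: (* 6 30) = 180
Result: 180


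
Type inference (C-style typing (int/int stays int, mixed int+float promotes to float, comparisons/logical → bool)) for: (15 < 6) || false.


Operand types: bool || bool
Rule: logical operators take bool operands and yield bool
Result type: bool


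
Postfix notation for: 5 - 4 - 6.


Left to right (same or higher precedence on left)
Postfix: 5 4 - 6 -


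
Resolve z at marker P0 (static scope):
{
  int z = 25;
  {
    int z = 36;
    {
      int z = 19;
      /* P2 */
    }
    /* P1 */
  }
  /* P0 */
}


z declared in the same block as P0
z = 25


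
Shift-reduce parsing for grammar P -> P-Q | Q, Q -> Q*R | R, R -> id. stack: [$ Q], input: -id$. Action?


lookahead ∉ {*} so Q won't extend; reduce P -> Q
Action: reduce (P -> Q)


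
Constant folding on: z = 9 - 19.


9 - 19 = -10 at compile time
Optimized: z = -10


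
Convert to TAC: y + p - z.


Break into single-operator statements:
t1 = y + p
t2 = t1 - z


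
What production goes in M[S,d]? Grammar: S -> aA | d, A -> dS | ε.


For [S, d]: 'd' ∈ FIRST(d)
Entry: S -> d


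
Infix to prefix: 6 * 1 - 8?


left-to-right (same/higher precedence on left): tree is (- (* 6 1) 8)
Prefix: - * 6 1 8


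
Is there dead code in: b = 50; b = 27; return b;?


first assignment to b is overwritten before any read
Dead: 'b = 50'


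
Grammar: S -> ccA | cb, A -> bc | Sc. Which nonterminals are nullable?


A nonterminal is nullable iff some alternative derives ε (directly, or every symbol in it is nullable)
Nullable: {}


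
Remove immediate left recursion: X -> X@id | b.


Left-recursive alternatives: X@id; non-recursive: b
Introduce X': X -> bX', X' -> @idX' | ε


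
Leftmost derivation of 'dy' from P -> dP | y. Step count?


Derivation: P => dP => dy
Steps: 2


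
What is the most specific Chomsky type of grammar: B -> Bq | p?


Left-linear: every RHS is a terminal or one nonterminal followed by a terminal
Classification: Type 3 (Regular)


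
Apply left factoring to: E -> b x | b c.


Common prefix: 'b'
Factored: E -> b E', E' -> x | c


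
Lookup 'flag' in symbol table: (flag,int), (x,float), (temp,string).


Lookup 'flag' → type int


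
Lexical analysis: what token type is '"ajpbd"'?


Pattern: double-quoted sequence
Type: STRING_LITERAL


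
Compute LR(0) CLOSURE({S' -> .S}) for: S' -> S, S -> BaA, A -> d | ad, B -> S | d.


Start: S' -> .S
For each item with dot before a nonterminal B, add B -> .γ for every B-production
Closure: [S' -> .S, S -> .BaA, B -> .S, B -> .d]


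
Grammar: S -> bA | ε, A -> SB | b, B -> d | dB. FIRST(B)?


Per alternative of B: FIRST(d) = {d}; FIRST(dB) = {d}
FIRST(B) = {d}


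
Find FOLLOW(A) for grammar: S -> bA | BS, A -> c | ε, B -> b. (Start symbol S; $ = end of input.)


$ ∈ FOLLOW(S). For each A -> αBβ: add FIRST(β)\{ε} to FOLLOW(B); if β nullable, add FOLLOW(A).
FOLLOW(A) = {$}


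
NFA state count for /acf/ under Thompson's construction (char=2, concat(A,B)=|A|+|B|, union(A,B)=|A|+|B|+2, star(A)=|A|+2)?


Syntax tree has 3 char leaf(s), 0 union(s), 0 star(s)
chars contribute 3×2 = 6; each union adds +2; each star adds +2
Total: 6 + 0 + 0 = 6 states


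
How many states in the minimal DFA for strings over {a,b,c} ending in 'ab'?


Track the longest suffix of input matching a prefix of 'ab': 3 classes (prefixes of length 0..2)
Minimal DFA: 3 states


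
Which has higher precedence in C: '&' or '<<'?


'<<' is shift (level 8); '&' is bitwise AND (level 5)
Higher level binds tighter
'<<' has higher precedence than '&'


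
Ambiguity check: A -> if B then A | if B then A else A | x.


dangling else: 'if B then if B then x else x' parses two ways
Ambiguous


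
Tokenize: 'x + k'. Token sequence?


Scan left to right, longest-match per lexeme
Tokens: ID(x), OP(+), ID(k)


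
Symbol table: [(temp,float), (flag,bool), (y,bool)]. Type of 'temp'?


Lookup 'temp' → type float


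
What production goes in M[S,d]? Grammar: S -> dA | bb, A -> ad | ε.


For [S, d]: 'd' ∈ FIRST(dA)
Entry: S -> dA
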